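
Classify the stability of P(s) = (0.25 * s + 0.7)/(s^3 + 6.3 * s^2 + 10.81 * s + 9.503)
Denominator: s^3 + 6.3*s^2 + 10.81*s + 9.503 = (s + 4.3)(s^2 + 2*s + 2.21). Poles: -1 + 1.1j, -1 - 1.1j, -4.3. Stable (all poles in LHP)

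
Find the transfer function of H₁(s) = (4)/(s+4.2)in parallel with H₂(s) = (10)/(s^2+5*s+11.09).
Parallel: H = H₁ + H₂ = (n₁·d₂ + n₂·d₁)/(d₁·d₂).
n₁·d₂ = 4*s^2 + 20*s + 44.36. n₂·d₁ = 10*s + 42. Sum = 4*s^2 + 30*s + 86.36. d₁·d₂ = s^3 + 9.2*s^2 + 32.09*s + 46.578.
H(s) = (4*s^2 + 30*s + 86.36)/(s^3 + 9.2*s^2 + 32.09*s + 46.578)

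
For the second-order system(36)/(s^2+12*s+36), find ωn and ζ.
Standard form: ωn²/(s²+2ζωn·s+ωn²).
const=36=ωn² → ωn=6, s coeff=12=2ζωn → ζ=1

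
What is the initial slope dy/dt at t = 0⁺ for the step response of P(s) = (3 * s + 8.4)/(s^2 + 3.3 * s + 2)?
IVT: y'(0⁺) = lim_{s→∞} s²·Y(s) = lim_{s→∞} s·P(s).
deg(num) = 1, deg(den) = 2, relative degree = 1, so s·P(s) → (leading num)/(leading den) = 3/1 = 3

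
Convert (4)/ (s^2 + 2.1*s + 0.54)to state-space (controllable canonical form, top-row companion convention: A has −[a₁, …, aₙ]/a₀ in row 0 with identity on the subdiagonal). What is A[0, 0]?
Reachable canonical form for den = s^2 + 2.1*s + 0.54: top row of A = -[a₁,a₂,...,aₙ]/a₀, ones on the subdiagonal, zeros elsewhere.
A = [[-2.1, -0.54], [1, 0]].
A[0,0] = -2.1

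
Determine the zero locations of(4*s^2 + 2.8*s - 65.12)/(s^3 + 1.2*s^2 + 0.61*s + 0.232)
Set numerator = 0: 4*s^2 + 2.8*s - 65.12 = 4*(s + 4.4)(s - 3.7) = 0 → Zeros: -4.4, 3.7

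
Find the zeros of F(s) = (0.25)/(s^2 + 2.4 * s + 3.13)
Numerator is a nonzero constant (0.25) → Zeros: none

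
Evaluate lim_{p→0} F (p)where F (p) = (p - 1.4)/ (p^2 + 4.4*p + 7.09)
DC gain = F(0) = num(0)/den(0) = -1.4/7.09 = -0.1975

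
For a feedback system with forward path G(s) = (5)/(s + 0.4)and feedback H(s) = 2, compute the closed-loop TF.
Closed-loop T = G/(1+GH).
Numerator: G_num * H_den = 5.
Denominator: G_den * H_den + G_num * H_num = (s + 0.4) + (10) = s + 10.4.
T(s) = (5)/(s + 10.4)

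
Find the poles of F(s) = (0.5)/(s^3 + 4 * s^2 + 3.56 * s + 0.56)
Set denominator = 0: s^3 + 4*s^2 + 3.56*s + 0.56 = (s + 0.2)(s + 2.8)(s + 1) = 0 → Poles: -0.2, -1, -2.8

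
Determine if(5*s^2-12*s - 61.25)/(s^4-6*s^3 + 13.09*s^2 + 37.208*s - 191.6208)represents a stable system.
Denominator: s^4 - 6*s^3 + 13.09*s^2 + 37.208*s - 191.6208 = (s - 3.6)(s + 2.8)(s^2 - 5.2*s + 19.01). Poles: -2.8, 2.6 + 3.5j, 2.6 - 3.5j, 3.6. All Re(p)<0: No (unstable)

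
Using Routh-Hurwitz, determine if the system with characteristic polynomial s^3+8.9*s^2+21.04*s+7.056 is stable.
Routh array:
s^3: [1, 21.04]; s^2: [8.9, 7.056]; s^1: [20.2472]; s^0: [7.056]
First column: [1, 8.9, 20.2472, 7.056]. Sign changes = 0.
Yes, stable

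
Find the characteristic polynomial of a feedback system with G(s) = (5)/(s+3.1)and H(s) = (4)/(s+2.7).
Characteristic poly = G_den * H_den + G_num * H_num = (s^2 + 5.8*s + 8.37) + (20) = s^2 + 5.8*s + 28.37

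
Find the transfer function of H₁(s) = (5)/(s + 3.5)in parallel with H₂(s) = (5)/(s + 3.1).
Parallel: H = H₁ + H₂ = (n₁·d₂ + n₂·d₁)/(d₁·d₂).
n₁·d₂ = 5*s + 15.5. n₂·d₁ = 5*s + 17.5. Sum = 10*s + 33. d₁·d₂ = s^2 + 6.6*s + 10.85.
H(s) = (10*s + 33)/(s^2 + 6.6*s + 10.85)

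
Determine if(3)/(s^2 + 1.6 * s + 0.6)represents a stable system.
Denominator: s^2 + 1.6*s + 0.6 = (s + 0.6)(s + 1). Poles: -0.6, -1. All Re(p)<0: Yes (stable)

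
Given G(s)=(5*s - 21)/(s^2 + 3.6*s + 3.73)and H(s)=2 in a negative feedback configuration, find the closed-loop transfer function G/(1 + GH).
Closed-loop T = G/(1+GH).
Numerator: G_num * H_den = 5*s - 21.
Denominator: G_den * H_den + G_num * H_num = (s^2 + 3.6*s + 3.73) + (10*s - 42) = s^2 + 13.6*s - 38.27.
T(s) = (5*s - 21)/(s^2 + 13.6*s - 38.27)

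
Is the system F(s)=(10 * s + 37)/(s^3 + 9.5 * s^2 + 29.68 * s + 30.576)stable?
Denominator: s^3 + 9.5*s^2 + 29.68*s + 30.576 = (s + 2.8)(s + 2.8)(s + 3.9). Poles: -2.8, -2.8, -3.9. All Re(p)<0: Yes (stable)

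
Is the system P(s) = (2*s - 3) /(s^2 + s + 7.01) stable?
Denominator: s^2 + s + 7.01. Poles: -0.5 + 2.6j, -0.5 - 2.6j. All Re(p)<0: Yes (stable)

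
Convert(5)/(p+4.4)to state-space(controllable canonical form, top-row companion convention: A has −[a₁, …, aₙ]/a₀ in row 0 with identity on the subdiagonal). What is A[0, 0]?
Reachable canonical form for den = p + 4.4: top row of A = -[a₁,a₂,...,aₙ]/a₀, ones on the subdiagonal, zeros elsewhere.
A = [[-4.4]].
A[0,0] = -4.4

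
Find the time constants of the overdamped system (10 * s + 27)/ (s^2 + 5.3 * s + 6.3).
Overdamped: real poles at -3.5, -1.8. τ = -1/pole → τ₁ = 0.2857, τ₂ = 0.5556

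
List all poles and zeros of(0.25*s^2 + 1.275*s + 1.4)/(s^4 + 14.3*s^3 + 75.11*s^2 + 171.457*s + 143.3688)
Set denominator = 0: s^4 + 14.3*s^3 + 75.11*s^2 + 171.457*s + 143.3688 = (s + 2.4)(s + 4.1)(s + 3.1)(s + 4.7) = 0 → Poles: -2.4, -3.1, -4.1, -4.7
Set numerator = 0: 0.25*s^2 + 1.275*s + 1.4 = 0.25*(s + 1.6)(s + 3.5) = 0 → Zeros: -1.6, -3.5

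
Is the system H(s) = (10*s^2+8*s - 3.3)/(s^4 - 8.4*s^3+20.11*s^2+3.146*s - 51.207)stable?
Denominator: s^4 - 8.4*s^3 + 20.11*s^2 + 3.146*s - 51.207 = (s - 3.9)(s + 1.3)(s^2 - 5.8*s + 10.1). Poles: -1.3, 2.9 + 1.3j, 2.9 - 1.3j, 3.9. All Re(p)<0: No (unstable)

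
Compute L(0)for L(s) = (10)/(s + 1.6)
DC gain = L(0) = num(0)/den(0) = 10/1.6 = 6.25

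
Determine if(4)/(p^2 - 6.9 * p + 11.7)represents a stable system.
Denominator: p^2 - 6.9*p + 11.7 = (p - 3.9)(p - 3). Poles: 3, 3.9. All Re(p)<0: No (unstable)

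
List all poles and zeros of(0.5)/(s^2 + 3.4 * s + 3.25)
Set denominator = 0: s^2 + 3.4*s + 3.25 = 0 → Poles: -1.7 + 0.6j, -1.7 - 0.6j
Numerator is a nonzero constant (0.5) → Zeros: none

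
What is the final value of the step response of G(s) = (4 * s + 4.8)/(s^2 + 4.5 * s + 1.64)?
FVT: lim_{t→∞} y(t) = lim_{s→0} s*Y(s) where Y(s) = G(s)/s.
= lim_{s→0} G(s) = G(0) = num(0)/den(0) = 4.8/1.64 = 2.927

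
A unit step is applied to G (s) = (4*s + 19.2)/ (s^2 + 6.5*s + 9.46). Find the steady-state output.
FVT: lim_{t→∞} y(t) = lim_{s→0} s*Y(s) where Y(s) = G(s)/s.
= lim_{s→0} G(s) = G(0) = num(0)/den(0) = 19.2/9.46 = 2.03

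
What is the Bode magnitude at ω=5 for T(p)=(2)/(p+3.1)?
Substitute p = j*5: T(j5) = 0.179139 - 0.288934j.
|T(j5)| = sqrt(Re² + Im²) = 0.34.
20*log₁₀(0.34) = -9.37 dB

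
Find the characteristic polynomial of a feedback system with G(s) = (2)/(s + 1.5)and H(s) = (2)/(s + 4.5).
Characteristic poly = G_den * H_den + G_num * H_num = (s^2 + 6*s + 6.75) + (4) = s^2 + 6*s + 10.75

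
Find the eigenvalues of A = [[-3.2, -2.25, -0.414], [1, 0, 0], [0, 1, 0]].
Eigenvalues solve det(λI - A) = 0.
Characteristic polynomial: λ^3 + 3.2*λ^2 + 2.25*λ + 0.414 = 0.
Factor: (λ + 2.3)(λ + 0.3)(λ + 0.6) = 0.
Roots: -0.3, -0.6, -2.3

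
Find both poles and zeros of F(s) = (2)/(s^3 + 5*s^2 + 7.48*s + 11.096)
Set denominator = 0: s^3 + 5*s^2 + 7.48*s + 11.096 = (s + 3.8)(s^2 + 1.2*s + 2.92) = 0 → Poles: -0.6 + 1.6j, -0.6 - 1.6j, -3.8
Numerator is a nonzero constant (2) → Zeros: none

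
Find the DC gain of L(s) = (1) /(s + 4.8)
DC gain = L(0) = num(0)/den(0) = 1/4.8 = 0.2083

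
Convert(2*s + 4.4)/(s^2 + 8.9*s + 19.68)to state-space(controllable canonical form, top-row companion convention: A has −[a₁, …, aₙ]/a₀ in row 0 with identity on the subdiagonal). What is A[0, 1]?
Reachable canonical form for den = s^2 + 8.9*s + 19.68: top row of A = -[a₁,a₂,...,aₙ]/a₀, ones on the subdiagonal, zeros elsewhere.
A = [[-8.9, -19.68], [1, 0]].
A[0,1] = -19.68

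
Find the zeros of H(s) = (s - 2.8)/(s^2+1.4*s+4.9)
Set numerator = 0: s - 2.8 = 0 → Zeros: 2.8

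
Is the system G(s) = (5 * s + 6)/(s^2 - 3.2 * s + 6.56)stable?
Denominator: s^2 - 3.2*s + 6.56. Poles: 1.6 + 2j, 1.6 - 2j. All Re(p)<0: No (unstable)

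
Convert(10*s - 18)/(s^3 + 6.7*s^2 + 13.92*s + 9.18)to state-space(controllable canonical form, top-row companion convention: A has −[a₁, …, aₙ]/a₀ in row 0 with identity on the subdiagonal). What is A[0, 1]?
Reachable canonical form for den = s^3 + 6.7*s^2 + 13.92*s + 9.18: top row of A = -[a₁,a₂,...,aₙ]/a₀, ones on the subdiagonal, zeros elsewhere.
A = [[-6.7, -13.92, -9.18], [1, 0, 0], [0, 1, 0]].
A[0,1] = -13.92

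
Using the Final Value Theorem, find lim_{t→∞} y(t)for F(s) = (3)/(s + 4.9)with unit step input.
FVT: lim_{t→∞} y(t) = lim_{s→0} s*Y(s) where Y(s) = F(s)/s.
= lim_{s→0} F(s) = F(0) = num(0)/den(0) = 3/4.9 = 0.6122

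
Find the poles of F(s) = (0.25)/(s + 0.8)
Set denominator = 0: s + 0.8 = 0 → Poles: -0.8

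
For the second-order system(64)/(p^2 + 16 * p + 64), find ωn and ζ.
Standard form: ωn²/(p²+2ζωn·p+ωn²).
const=64=ωn² → ωn=8, p coeff=16=2ζωn → ζ=1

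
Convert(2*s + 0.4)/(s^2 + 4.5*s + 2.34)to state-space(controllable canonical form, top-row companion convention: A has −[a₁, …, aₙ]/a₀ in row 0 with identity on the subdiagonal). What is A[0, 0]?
Reachable canonical form for den = s^2 + 4.5*s + 2.34: top row of A = -[a₁,a₂,...,aₙ]/a₀, ones on the subdiagonal, zeros elsewhere.
A = [[-4.5, -2.34], [1, 0]].
A[0,0] = -4.5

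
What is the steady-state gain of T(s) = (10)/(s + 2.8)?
DC gain = T(0) = num(0)/den(0) = 10/2.8 = 3.571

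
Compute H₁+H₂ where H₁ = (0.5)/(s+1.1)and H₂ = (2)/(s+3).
Parallel: H = H₁ + H₂ = (n₁·d₂ + n₂·d₁)/(d₁·d₂).
n₁·d₂ = 0.5*s + 1.5. n₂·d₁ = 2*s + 2.2. Sum = 2.5*s + 3.7. d₁·d₂ = s^2 + 4.1*s + 3.3.
H(s) = (2.5*s + 3.7)/(s^2 + 4.1*s + 3.3)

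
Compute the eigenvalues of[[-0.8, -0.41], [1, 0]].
Eigenvalues solve det(λI - A) = 0.
Characteristic polynomial: λ^2 + 0.8*λ + 0.41 = 0.
Roots: -0.4 + 0.5j, -0.4 - 0.5j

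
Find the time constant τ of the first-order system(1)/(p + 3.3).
First-order system: τ = -1/pole. Pole = -3.3. τ = -1/(-3.3) = 0.303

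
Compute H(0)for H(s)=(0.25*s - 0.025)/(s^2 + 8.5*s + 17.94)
DC gain = H(0) = num(0)/den(0) = -0.025/17.94 = -0.001394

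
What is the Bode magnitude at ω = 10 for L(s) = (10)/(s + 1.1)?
Substitute s = j*10: L(j10) = 0.108685 - 0.988045j.
|L(j10)| = sqrt(Re² + Im²) = 0.994.
20*log₁₀(0.994) = -0.05 dB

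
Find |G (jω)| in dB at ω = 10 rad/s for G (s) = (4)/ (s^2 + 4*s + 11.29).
Substitute s = j*10: G(j10) = -0.037472 - 0.0168964j.
|G(j10)| = sqrt(Re² + Im²) = 0.04111.
20*log₁₀(0.04111) = -27.72 dB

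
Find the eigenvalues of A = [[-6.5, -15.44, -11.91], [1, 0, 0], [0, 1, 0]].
Eigenvalues solve det(λI - A) = 0.
Characteristic polynomial: λ^3 + 6.5*λ^2 + 15.44*λ + 11.91 = 0.
Factor: (λ + 1.5)(λ^2 + 5*λ + 7.94) = 0.
Roots: -1.5, -2.5 + 1.3j, -2.5 - 1.3j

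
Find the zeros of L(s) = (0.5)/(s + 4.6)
Numerator is a nonzero constant (0.5) → Zeros: none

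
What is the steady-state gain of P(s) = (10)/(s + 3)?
DC gain = P(0) = num(0)/den(0) = 10/3 = 3.333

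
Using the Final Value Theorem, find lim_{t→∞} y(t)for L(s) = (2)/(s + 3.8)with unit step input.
FVT: lim_{t→∞} y(t) = lim_{s→0} s*Y(s) where Y(s) = L(s)/s.
= lim_{s→0} L(s) = L(0) = num(0)/den(0) = 2/3.8 = 0.5263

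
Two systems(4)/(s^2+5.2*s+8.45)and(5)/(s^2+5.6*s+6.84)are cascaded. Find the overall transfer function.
Series: H = H₁ · H₂ = (n₁·n₂)/(d₁·d₂).
Num: n₁·n₂ = 20. Den: d₁·d₂ = s^4 + 10.8*s^3 + 44.41*s^2 + 82.888*s + 57.798.
H(s) = (20)/(s^4 + 10.8*s^3 + 44.41*s^2 + 82.888*s + 57.798)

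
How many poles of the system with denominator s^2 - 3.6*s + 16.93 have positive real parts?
Poles: 1.8 + 3.7j, 1.8 - 3.7j. RHP poles (Re>0): 2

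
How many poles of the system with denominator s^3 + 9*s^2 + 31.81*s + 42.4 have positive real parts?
s^3 + 9*s^2 + 31.81*s + 42.4 = (s + 3.2)(s^2 + 5.8*s + 13.25). Poles: -2.9 + 2.2j, -2.9 - 2.2j, -3.2. RHP poles (Re>0): 0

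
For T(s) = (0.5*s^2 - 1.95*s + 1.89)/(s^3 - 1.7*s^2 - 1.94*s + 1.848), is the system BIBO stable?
Denominator: s^3 - 1.7*s^2 - 1.94*s + 1.848 = (s - 0.7)(s + 1.2)(s - 2.2). Poles: -1.2, 0.7, 2.2. All Re(p)<0: No (unstable)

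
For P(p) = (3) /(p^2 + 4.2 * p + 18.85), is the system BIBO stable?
Denominator: p^2 + 4.2*p + 18.85. Poles: -2.1 + 3.8j, -2.1 - 3.8j. All Re(p)<0: Yes (stable)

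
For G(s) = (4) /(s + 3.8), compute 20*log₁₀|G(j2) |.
Substitute s = j*2: G(j2) = 0.824295 - 0.433839j.
|G(j2)| = sqrt(Re² + Im²) = 0.9315.
20*log₁₀(0.9315) = -0.62 dB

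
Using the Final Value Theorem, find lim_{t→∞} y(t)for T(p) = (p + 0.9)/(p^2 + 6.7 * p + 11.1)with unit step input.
FVT: lim_{t→∞} y(t) = lim_{p→0} p*Y(p) where Y(p) = T(p)/p.
= lim_{p→0} T(p) = T(0) = num(0)/den(0) = 0.9/11.1 = 0.08108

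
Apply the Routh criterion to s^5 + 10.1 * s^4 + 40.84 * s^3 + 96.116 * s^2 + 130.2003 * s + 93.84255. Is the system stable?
Routh array:
s^5: [1, 40.84, 130.2003]; s^4: [10.1, 96.116, 93.84255]; s^3: [31.3236, 120.909]; s^2: [57.13, 93.84255]; s^1: [69.4564]; s^0: [93.84255]
First column: [1, 10.1, 31.3236, 57.13, 69.4564, 93.84255]. Sign changes = 0.
Yes, stable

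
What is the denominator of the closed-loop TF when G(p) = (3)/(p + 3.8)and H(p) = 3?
Characteristic poly = G_den * H_den + G_num * H_num = (p + 3.8) + (9) = p + 12.8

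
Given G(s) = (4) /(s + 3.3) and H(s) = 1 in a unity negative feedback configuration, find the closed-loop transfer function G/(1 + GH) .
Closed-loop T = G/(1+GH).
Numerator: G_num * H_den = 4.
Denominator: G_den * H_den + G_num * H_num = (s + 3.3) + (4) = s + 7.3.
T(s) = (4)/(s + 7.3)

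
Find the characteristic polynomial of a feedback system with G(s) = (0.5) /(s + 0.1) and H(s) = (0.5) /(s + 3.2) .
Characteristic poly = G_den * H_den + G_num * H_num = (s^2 + 3.3*s + 0.32) + (0.25) = s^2 + 3.3*s + 0.57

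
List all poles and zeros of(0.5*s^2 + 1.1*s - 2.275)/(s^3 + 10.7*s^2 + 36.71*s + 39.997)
Set denominator = 0: s^3 + 10.7*s^2 + 36.71*s + 39.997 = (s + 3.7)(s + 4.7)(s + 2.3) = 0 → Poles: -2.3, -3.7, -4.7
Set numerator = 0: 0.5*s^2 + 1.1*s - 2.275 = 0.5*(s + 3.5)(s - 1.3) = 0 → Zeros: -3.5, 1.3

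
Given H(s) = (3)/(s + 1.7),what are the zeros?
Numerator is a nonzero constant (3) → Zeros: none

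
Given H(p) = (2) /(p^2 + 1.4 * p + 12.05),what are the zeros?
Numerator is a nonzero constant (2) → Zeros: none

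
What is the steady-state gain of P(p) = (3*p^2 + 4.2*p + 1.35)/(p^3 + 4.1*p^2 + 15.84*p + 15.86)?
DC gain = P(0) = num(0)/den(0) = 1.35/15.86 = 0.08512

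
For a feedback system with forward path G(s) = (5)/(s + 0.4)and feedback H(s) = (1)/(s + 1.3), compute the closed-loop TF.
Closed-loop T = G/(1+GH).
Numerator: G_num * H_den = 5*s + 6.5.
Denominator: G_den * H_den + G_num * H_num = (s^2 + 1.7*s + 0.52) + (5) = s^2 + 1.7*s + 5.52.
T(s) = (5*s + 6.5)/(s^2 + 1.7*s + 5.52)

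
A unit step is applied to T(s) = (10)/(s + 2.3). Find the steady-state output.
FVT: lim_{t→∞} y(t) = lim_{s→0} s*Y(s) where Y(s) = T(s)/s.
= lim_{s→0} T(s) = T(0) = num(0)/den(0) = 10/2.3 = 4.348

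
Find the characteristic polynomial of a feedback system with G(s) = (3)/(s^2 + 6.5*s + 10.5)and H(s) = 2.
Characteristic poly = G_den * H_den + G_num * H_num = (s^2 + 6.5*s + 10.5) + (6) = s^2 + 6.5*s + 16.5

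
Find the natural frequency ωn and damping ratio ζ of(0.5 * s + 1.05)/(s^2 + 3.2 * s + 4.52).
Underdamped: complex pole -1.6 + 1.4j. ωn = |pole| = 2.126, ζ = -Re(pole)/ωn = 0.7526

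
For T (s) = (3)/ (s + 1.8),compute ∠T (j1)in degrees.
Substitute s = j*1: T(j1) = 1.27358 - 0.707547j.
∠T(j1) = atan2(Im, Re) = atan2(-0.707547, 1.27358) = -29.05°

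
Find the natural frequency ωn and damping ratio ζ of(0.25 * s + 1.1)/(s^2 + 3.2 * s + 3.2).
Underdamped: complex pole -1.6 + 0.8j. ωn = |pole| = 1.789, ζ = -Re(pole)/ωn = 0.8944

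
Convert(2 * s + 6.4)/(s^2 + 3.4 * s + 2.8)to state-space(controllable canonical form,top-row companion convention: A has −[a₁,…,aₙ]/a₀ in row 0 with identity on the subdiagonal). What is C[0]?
Reachable canonical form: C = numerator coefficients (right-aligned, zero-padded to length n).
num = 2*s + 6.4, C = [[2, 6.4]].
C[0] = 2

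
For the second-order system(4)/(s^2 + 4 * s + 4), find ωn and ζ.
Standard form: ωn²/(s²+2ζωn·s+ωn²).
const=4=ωn² → ωn=2, s coeff=4=2ζωn → ζ=1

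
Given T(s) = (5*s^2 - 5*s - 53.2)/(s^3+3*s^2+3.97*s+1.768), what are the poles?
Set denominator = 0: s^3 + 3*s^2 + 3.97*s + 1.768 = (s + 0.8)(s^2 + 2.2*s + 2.21) = 0 → Poles: -0.8, -1.1 + 1j, -1.1 - 1j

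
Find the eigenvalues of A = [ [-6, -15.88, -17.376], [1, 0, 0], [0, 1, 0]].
Eigenvalues solve det(λI - A) = 0.
Characteristic polynomial: λ^3 + 6*λ^2 + 15.88*λ + 17.376 = 0.
Factor: (λ + 2.4)(λ^2 + 3.6*λ + 7.24) = 0.
Roots: -1.8 + 2j, -1.8 - 2j, -2.4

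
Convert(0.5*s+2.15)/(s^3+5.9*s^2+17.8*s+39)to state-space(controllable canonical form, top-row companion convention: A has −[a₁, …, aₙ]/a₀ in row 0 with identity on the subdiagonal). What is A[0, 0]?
Reachable canonical form for den = s^3 + 5.9*s^2 + 17.8*s + 39: top row of A = -[a₁,a₂,...,aₙ]/a₀, ones on the subdiagonal, zeros elsewhere.
A = [[-5.9, -17.8, -39], [1, 0, 0], [0, 1, 0]].
A[0,0] = -5.9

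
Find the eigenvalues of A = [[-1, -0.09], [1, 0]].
Eigenvalues solve det(λI - A) = 0.
Characteristic polynomial: λ^2 + λ + 0.09 = 0.
Factor: (λ + 0.9)(λ + 0.1) = 0.
Roots: -0.1, -0.9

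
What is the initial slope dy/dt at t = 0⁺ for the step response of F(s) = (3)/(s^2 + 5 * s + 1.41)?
IVT: y'(0⁺) = lim_{s→∞} s²·Y(s) = lim_{s→∞} s·F(s).
deg(num) = 0, deg(den) = 2, relative degree = 2 ≥ 2, so s·F(s) → 0. Initial slope = 0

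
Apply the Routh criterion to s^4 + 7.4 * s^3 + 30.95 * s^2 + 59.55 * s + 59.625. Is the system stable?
Routh array:
s^4: [1, 30.95, 59.625]; s^3: [7.4, 59.55]; s^2: [22.9027, 59.625]; s^1: [40.2848]; s^0: [59.625]
First column: [1, 7.4, 22.9027, 40.2848, 59.625]. Sign changes = 0.
Yes, stable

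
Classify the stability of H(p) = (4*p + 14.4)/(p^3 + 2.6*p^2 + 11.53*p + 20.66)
Denominator: p^3 + 2.6*p^2 + 11.53*p + 20.66 = (p + 2)(p^2 + 0.6*p + 10.33). Poles: -0.3 + 3.2j, -0.3 - 3.2j, -2. Stable (all poles in LHP)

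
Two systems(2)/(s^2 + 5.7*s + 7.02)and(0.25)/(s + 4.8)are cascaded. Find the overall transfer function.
Series: H = H₁ · H₂ = (n₁·n₂)/(d₁·d₂).
Num: n₁·n₂ = 0.5. Den: d₁·d₂ = s^3 + 10.5*s^2 + 34.38*s + 33.696.
H(s) = (0.5)/(s^3 + 10.5*s^2 + 34.38*s + 33.696)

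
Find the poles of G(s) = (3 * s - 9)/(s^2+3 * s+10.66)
Set denominator = 0: s^2 + 3*s + 10.66 = 0 → Poles: -1.5 + 2.9j, -1.5 - 2.9j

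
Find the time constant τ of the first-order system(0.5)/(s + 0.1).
First-order system: τ = -1/pole. Pole = -0.1. τ = -1/(-0.1) = 10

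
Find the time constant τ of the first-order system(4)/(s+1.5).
First-order system: τ = -1/pole. Pole = -1.5. τ = -1/(-1.5) = 0.6667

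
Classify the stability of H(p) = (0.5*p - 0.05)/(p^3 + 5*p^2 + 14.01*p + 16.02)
Denominator: p^3 + 5*p^2 + 14.01*p + 16.02 = (p + 2)(p^2 + 3*p + 8.01). Poles: -1.5 + 2.4j, -1.5 - 2.4j, -2. Stable (all poles in LHP)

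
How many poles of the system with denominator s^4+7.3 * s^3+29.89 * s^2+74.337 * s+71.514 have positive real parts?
s^4 + 7.3*s^3 + 29.89*s^2 + 74.337*s + 71.514 = (s + 2)(s + 2.9)(s^2 + 2.4*s + 12.33). Poles: -1.2 + 3.3j, -1.2 - 3.3j, -2, -2.9. RHP poles (Re>0): 0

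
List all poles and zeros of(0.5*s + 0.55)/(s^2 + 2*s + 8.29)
Set denominator = 0: s^2 + 2*s + 8.29 = 0 → Poles: -1 + 2.7j, -1 - 2.7j
Set numerator = 0: 0.5*s + 0.55 = 0 → Zeros: -1.1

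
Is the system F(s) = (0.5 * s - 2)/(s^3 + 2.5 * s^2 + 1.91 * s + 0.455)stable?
Denominator: s^3 + 2.5*s^2 + 1.91*s + 0.455 = (s + 1.3)(s + 0.5)(s + 0.7). Poles: -0.5, -0.7, -1.3. All Re(p)<0: Yes (stable)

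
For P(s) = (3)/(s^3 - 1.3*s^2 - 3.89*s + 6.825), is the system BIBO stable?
Denominator: s^3 - 1.3*s^2 - 3.89*s + 6.825 = (s + 2.1)(s^2 - 3.4*s + 3.25). Poles: -2.1, 1.7 + 0.6j, 1.7 - 0.6j. All Re(p)<0: No (unstable)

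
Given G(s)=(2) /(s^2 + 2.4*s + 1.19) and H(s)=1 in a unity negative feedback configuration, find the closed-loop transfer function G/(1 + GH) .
Closed-loop T = G/(1+GH).
Numerator: G_num * H_den = 2.
Denominator: G_den * H_den + G_num * H_num = (s^2 + 2.4*s + 1.19) + (2) = s^2 + 2.4*s + 3.19.
T(s) = (2)/(s^2 + 2.4*s + 3.19)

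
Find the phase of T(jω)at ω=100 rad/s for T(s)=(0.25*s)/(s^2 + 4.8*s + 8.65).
Substitute s = j*100: T(j100) = 0.000119931 - 0.0024964j.
∠T(j100) = atan2(Im, Re) = atan2(-0.0024964, 0.000119931) = -87.25°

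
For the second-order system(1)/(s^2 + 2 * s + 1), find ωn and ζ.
Standard form: ωn²/(s²+2ζωn·s+ωn²).
const=1=ωn² → ωn=1, s coeff=2=2ζωn → ζ=1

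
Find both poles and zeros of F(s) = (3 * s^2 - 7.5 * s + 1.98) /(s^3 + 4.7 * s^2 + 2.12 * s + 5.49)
Set denominator = 0: s^3 + 4.7*s^2 + 2.12*s + 5.49 = (s + 4.5)(s^2 + 0.2*s + 1.22) = 0 → Poles: -0.1 + 1.1j, -0.1 - 1.1j, -4.5
Set numerator = 0: 3*s^2 - 7.5*s + 1.98 = 3*(s - 0.3)(s - 2.2) = 0 → Zeros: 0.3, 2.2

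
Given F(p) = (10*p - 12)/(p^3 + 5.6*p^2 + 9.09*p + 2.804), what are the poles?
Set denominator = 0: p^3 + 5.6*p^2 + 9.09*p + 2.804 = (p + 0.4)(p^2 + 5.2*p + 7.01) = 0 → Poles: -0.4, -2.6 + 0.5j, -2.6 - 0.5j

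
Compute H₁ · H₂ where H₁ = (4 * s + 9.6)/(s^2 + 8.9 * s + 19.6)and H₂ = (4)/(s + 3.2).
Series: H = H₁ · H₂ = (n₁·n₂)/(d₁·d₂).
Num: n₁·n₂ = 16*s + 38.4. Den: d₁·d₂ = s^3 + 12.1*s^2 + 48.08*s + 62.72.
H(s) = (16*s + 38.4)/(s^3 + 12.1*s^2 + 48.08*s + 62.72)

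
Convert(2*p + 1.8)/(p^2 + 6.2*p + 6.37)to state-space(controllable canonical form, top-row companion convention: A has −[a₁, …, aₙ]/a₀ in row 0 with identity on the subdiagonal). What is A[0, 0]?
Reachable canonical form for den = p^2 + 6.2*p + 6.37: top row of A = -[a₁,a₂,...,aₙ]/a₀, ones on the subdiagonal, zeros elsewhere.
A = [[-6.2, -6.37], [1, 0]].
A[0,0] = -6.2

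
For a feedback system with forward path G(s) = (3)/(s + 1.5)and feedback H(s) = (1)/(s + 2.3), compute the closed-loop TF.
Closed-loop T = G/(1+GH).
Numerator: G_num * H_den = 3*s + 6.9.
Denominator: G_den * H_den + G_num * H_num = (s^2 + 3.8*s + 3.45) + (3) = s^2 + 3.8*s + 6.45.
T(s) = (3*s + 6.9)/(s^2 + 3.8*s + 6.45)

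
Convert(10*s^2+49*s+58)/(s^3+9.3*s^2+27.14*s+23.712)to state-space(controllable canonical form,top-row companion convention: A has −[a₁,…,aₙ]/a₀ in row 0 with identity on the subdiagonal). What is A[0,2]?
Reachable canonical form for den = s^3 + 9.3*s^2 + 27.14*s + 23.712: top row of A = -[a₁,a₂,...,aₙ]/a₀, ones on the subdiagonal, zeros elsewhere.
A = [[-9.3, -27.14, -23.712], [1, 0, 0], [0, 1, 0]].
A[0,2] = -23.712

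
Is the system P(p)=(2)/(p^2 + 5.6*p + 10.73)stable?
Denominator: p^2 + 5.6*p + 10.73. Poles: -2.8 + 1.7j, -2.8 - 1.7j. All Re(p)<0: Yes (stable)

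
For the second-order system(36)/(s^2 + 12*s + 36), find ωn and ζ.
Standard form: ωn²/(s²+2ζωn·s+ωn²).
const=36=ωn² → ωn=6, s coeff=12=2ζωn → ζ=1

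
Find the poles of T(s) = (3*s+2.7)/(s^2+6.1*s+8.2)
Set denominator = 0: s^2 + 6.1*s + 8.2 = (s + 4.1)(s + 2) = 0 → Poles: -2, -4.1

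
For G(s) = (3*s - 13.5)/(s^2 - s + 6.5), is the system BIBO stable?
Denominator: s^2 - s + 6.5. Poles: 0.5 + 2.5j, 0.5 - 2.5j. All Re(p)<0: No (unstable)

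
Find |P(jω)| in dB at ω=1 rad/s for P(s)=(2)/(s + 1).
Substitute s = j*1: P(j1) = 1 - 1j.
|P(j1)| = sqrt(Re² + Im²) = 1.414.
20*log₁₀(1.414) = 3.01 dB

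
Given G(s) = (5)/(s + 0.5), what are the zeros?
Numerator is a nonzero constant (5) → Zeros: none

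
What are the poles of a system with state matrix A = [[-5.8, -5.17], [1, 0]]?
Eigenvalues solve det(λI - A) = 0.
Characteristic polynomial: λ^2 + 5.8*λ + 5.17 = 0.
Factor: (λ + 1.1)(λ + 4.7) = 0.
Roots: -1.1, -4.7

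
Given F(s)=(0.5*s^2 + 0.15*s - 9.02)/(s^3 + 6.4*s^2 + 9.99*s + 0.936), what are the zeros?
Set numerator = 0: 0.5*s^2 + 0.15*s - 9.02 = 0.5*(s - 4.1)(s + 4.4) = 0 → Zeros: -4.4, 4.1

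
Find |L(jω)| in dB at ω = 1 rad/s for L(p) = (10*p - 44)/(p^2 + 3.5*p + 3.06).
Substitute p = j*1: L(j1) = -3.37343 + 10.5859j.
|L(j1)| = sqrt(Re² + Im²) = 11.11.
20*log₁₀(11.11) = 20.91 dB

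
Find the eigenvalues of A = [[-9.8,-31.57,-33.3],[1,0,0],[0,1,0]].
Eigenvalues solve det(λI - A) = 0.
Characteristic polynomial: λ^3 + 9.8*λ^2 + 31.57*λ + 33.3 = 0.
Factor: (λ + 3.6)(λ + 2.5)(λ + 3.7) = 0.
Roots: -2.5, -3.6, -3.7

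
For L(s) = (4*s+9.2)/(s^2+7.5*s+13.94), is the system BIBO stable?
Denominator: s^2 + 7.5*s + 13.94 = (s + 3.4)(s + 4.1). Poles: -3.4, -4.1. All Re(p)<0: Yes (stable)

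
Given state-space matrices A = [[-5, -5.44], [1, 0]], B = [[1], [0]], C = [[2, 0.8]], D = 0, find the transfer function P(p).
P(p) = C(pI - A)⁻¹B + D.
Characteristic polynomial det(pI - A) = p^2 + 5*p + 5.44.
Numerator from C·adj(pI-A)·B + D·det(pI-A) = 2*p + 0.8.
P(p) = (2*p + 0.8)/(p^2 + 5*p + 5.44)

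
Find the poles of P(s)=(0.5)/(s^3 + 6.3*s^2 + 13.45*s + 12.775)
Set denominator = 0: s^3 + 6.3*s^2 + 13.45*s + 12.775 = (s + 3.5)(s^2 + 2.8*s + 3.65) = 0 → Poles: -1.4 + 1.3j, -1.4 - 1.3j, -3.5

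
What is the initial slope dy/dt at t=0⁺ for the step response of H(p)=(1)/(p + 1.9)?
IVT: y'(0⁺) = lim_{p→∞} p²·Y(p) = lim_{p→∞} p·H(p).
deg(num) = 0, deg(den) = 1, relative degree = 1, so p·H(p) → (leading num)/(leading den) = 1/1 = 1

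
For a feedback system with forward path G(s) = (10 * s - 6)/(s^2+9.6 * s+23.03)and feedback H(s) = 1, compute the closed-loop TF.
Closed-loop T = G/(1+GH).
Numerator: G_num * H_den = 10*s - 6.
Denominator: G_den * H_den + G_num * H_num = (s^2 + 9.6*s + 23.03) + (10*s - 6) = s^2 + 19.6*s + 17.03.
T(s) = (10*s - 6)/(s^2 + 19.6*s + 17.03)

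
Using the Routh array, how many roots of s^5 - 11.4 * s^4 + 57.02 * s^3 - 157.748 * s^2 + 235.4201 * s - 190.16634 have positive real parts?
Routh array:
s^5: [1, 57.02, 235.4201]; s^4: [-11.4, -157.748, -190.16634]; s^3: [43.1825, 218.739]; s^2: [-100.002, -190.16634]; s^1: [136.622]; s^0: [-190.16634]
First column: [1, -11.4, 43.1825, -100.002, 136.622, -190.16634]. Sign changes = RHP roots = 5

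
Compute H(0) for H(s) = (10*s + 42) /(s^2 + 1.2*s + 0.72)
DC gain = H(0) = num(0)/den(0) = 42/0.72 = 58.33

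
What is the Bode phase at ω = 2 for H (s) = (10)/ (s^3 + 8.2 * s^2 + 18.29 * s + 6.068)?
Substitute s = j*2: H(j2) = -0.174557 - 0.186625j.
∠H(j2) = atan2(Im, Re) = atan2(-0.186625, -0.174557) = -133.09°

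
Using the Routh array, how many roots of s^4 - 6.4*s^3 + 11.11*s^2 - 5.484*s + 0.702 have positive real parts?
Routh array:
s^4: [1, 11.11, 0.702]; s^3: [-6.4, -5.484]; s^2: [10.2531, 0.702]; s^1: [-5.04581]; s^0: [0.702]
First column: [1, -6.4, 10.2531, -5.04581, 0.702]. Sign changes = RHP roots = 4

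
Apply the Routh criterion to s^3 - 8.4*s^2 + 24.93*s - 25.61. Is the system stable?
Routh array:
s^3: [1, 24.93]; s^2: [-8.4, -25.61]; s^1: [21.8812]; s^0: [-25.61]
First column: [1, -8.4, 21.8812, -25.61]. Sign changes = 3.
No, unstable (3 RHP root(s))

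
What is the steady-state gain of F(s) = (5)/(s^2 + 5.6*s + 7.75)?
DC gain = F(0) = num(0)/den(0) = 5/7.75 = 0.6452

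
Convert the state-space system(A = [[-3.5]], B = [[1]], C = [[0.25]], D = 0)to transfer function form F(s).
F(s) = C(sI - A)⁻¹B + D.
Characteristic polynomial det(sI - A) = s + 3.5.
Numerator from C·adj(sI-A)·B + D·det(sI-A) = 0.25.
F(s) = (0.25)/(s + 3.5)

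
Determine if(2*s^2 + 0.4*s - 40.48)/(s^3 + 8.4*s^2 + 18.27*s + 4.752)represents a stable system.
Denominator: s^3 + 8.4*s^2 + 18.27*s + 4.752 = (s + 0.3)(s + 3.3)(s + 4.8). Poles: -0.3, -3.3, -4.8. All Re(p)<0: Yes (stable)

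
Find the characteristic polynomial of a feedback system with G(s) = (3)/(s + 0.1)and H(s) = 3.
Characteristic poly = G_den * H_den + G_num * H_num = (s + 0.1) + (9) = s + 9.1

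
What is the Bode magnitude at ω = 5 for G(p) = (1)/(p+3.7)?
Substitute p = j*5: G(j5) = 0.0956319 - 0.129232j.
|G(j5)| = sqrt(Re² + Im²) = 0.1608.
20*log₁₀(0.1608) = -15.88 dB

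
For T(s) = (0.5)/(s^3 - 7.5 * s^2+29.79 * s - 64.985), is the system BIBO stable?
Denominator: s^3 - 7.5*s^2 + 29.79*s - 64.985 = (s - 4.1)(s^2 - 3.4*s + 15.85). Poles: 1.7 + 3.6j, 1.7 - 3.6j, 4.1. All Re(p)<0: No (unstable)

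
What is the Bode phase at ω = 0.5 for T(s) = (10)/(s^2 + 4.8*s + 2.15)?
Substitute s = j*0.5: T(j0.5) = 2.02775 - 2.56137j.
∠T(j0.5) = atan2(Im, Re) = atan2(-2.56137, 2.02775) = -51.63°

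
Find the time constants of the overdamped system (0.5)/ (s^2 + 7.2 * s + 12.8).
Overdamped: real poles at -3.2, -4. τ = -1/pole → τ₁ = 0.3125, τ₂ = 0.25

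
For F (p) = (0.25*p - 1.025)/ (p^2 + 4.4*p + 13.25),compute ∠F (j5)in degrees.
Substitute p = j*5: F(j5) = 0.0635688 + 0.0126394j.
∠F(j5) = atan2(Im, Re) = atan2(0.0126394, 0.0635688) = 11.25°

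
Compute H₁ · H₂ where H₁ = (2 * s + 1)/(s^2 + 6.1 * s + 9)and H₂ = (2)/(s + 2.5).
Series: H = H₁ · H₂ = (n₁·n₂)/(d₁·d₂).
Num: n₁·n₂ = 4*s + 2. Den: d₁·d₂ = s^3 + 8.6*s^2 + 24.25*s + 22.5.
H(s) = (4*s + 2)/(s^3 + 8.6*s^2 + 24.25*s + 22.5)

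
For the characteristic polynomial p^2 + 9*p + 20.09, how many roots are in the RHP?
p^2 + 9*p + 20.09 = (p + 4.1)(p + 4.9). Poles: -4.1, -4.9. RHP poles (Re>0): 0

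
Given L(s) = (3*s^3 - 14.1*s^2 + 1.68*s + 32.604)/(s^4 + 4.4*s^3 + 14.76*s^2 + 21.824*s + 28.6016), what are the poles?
Set denominator = 0: s^4 + 4.4*s^3 + 14.76*s^2 + 21.824*s + 28.6016 = (s^2 + 3.2*s + 6.56)(s^2 + 1.2*s + 4.36) = 0 → Poles: -0.6 + 2j, -0.6 - 2j, -1.6 + 2j, -1.6 - 2j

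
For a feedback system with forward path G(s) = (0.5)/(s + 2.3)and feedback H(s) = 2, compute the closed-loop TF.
Closed-loop T = G/(1+GH).
Numerator: G_num * H_den = 0.5.
Denominator: G_den * H_den + G_num * H_num = (s + 2.3) + (1) = s + 3.3.
T(s) = (0.5)/(s + 3.3)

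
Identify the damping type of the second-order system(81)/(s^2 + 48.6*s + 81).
Standard form: ωn²/(s²+2ζωn·s+ωn²) gives ωn=9, ζ=2.7.
Overdamped (ζ = 2.7 > 1)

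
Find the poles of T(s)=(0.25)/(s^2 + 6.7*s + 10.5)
Set denominator = 0: s^2 + 6.7*s + 10.5 = (s + 4.2)(s + 2.5) = 0 → Poles: -2.5, -4.2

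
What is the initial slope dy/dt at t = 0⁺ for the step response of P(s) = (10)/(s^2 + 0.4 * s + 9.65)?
IVT: y'(0⁺) = lim_{s→∞} s²·Y(s) = lim_{s→∞} s·P(s).
deg(num) = 0, deg(den) = 2, relative degree = 2 ≥ 2, so s·P(s) → 0. Initial slope = 0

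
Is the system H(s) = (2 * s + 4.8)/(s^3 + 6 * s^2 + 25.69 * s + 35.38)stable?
Denominator: s^3 + 6*s^2 + 25.69*s + 35.38 = (s + 2)(s^2 + 4*s + 17.69). Poles: -2, -2 + 3.7j, -2 - 3.7j. All Re(p)<0: Yes (stable)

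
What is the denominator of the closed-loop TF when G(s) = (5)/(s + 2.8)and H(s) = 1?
Characteristic poly = G_den * H_den + G_num * H_num = (s + 2.8) + (5) = s + 7.8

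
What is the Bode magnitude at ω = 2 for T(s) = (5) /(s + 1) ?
Substitute s = j*2: T(j2) = 1 - 2j.
|T(j2)| = sqrt(Re² + Im²) = 2.236.
20*log₁₀(2.236) = 6.99 dB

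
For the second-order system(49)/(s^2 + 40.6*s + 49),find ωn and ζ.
Standard form: ωn²/(s²+2ζωn·s+ωn²).
const=49=ωn² → ωn=7, s coeff=40.6=2ζωn → ζ=2.9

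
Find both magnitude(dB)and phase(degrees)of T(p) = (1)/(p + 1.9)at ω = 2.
Substitute p = j*2: T(j2) = 0.249671 - 0.262812j.
|T| = 20*log₁₀(sqrt(Re²+Im²)) = -8.81 dB.
∠T = atan2(Im, Re) = -46.47°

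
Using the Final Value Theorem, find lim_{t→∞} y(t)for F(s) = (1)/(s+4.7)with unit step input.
FVT: lim_{t→∞} y(t) = lim_{s→0} s*Y(s) where Y(s) = F(s)/s.
= lim_{s→0} F(s) = F(0) = num(0)/den(0) = 1/4.7 = 0.2128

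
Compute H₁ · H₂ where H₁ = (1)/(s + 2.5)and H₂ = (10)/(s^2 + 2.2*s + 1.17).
Series: H = H₁ · H₂ = (n₁·n₂)/(d₁·d₂).
Num: n₁·n₂ = 10. Den: d₁·d₂ = s^3 + 4.7*s^2 + 6.67*s + 2.925.
H(s) = (10)/(s^3 + 4.7*s^2 + 6.67*s + 2.925)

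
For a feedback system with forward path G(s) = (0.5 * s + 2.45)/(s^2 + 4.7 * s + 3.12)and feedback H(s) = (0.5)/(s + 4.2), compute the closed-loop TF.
Closed-loop T = G/(1+GH).
Numerator: G_num * H_den = 0.5*s^2 + 4.55*s + 10.29.
Denominator: G_den * H_den + G_num * H_num = (s^3 + 8.9*s^2 + 22.86*s + 13.104) + (0.25*s + 1.225) = s^3 + 8.9*s^2 + 23.11*s + 14.329.
T(s) = (0.5*s^2 + 4.55*s + 10.29)/(s^3 + 8.9*s^2 + 23.11*s + 14.329)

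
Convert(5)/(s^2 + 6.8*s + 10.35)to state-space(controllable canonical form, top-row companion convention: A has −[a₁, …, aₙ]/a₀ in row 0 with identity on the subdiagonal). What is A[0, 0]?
Reachable canonical form for den = s^2 + 6.8*s + 10.35: top row of A = -[a₁,a₂,...,aₙ]/a₀, ones on the subdiagonal, zeros elsewhere.
A = [[-6.8, -10.35], [1, 0]].
A[0,0] = -6.8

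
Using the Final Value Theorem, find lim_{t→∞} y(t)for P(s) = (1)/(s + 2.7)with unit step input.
FVT: lim_{t→∞} y(t) = lim_{s→0} s*Y(s) where Y(s) = P(s)/s.
= lim_{s→0} P(s) = P(0) = num(0)/den(0) = 1/2.7 = 0.3704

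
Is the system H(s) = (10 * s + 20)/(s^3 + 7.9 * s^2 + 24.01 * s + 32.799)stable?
Denominator: s^3 + 7.9*s^2 + 24.01*s + 32.799 = (s + 3.9)(s^2 + 4*s + 8.41). Poles: -2 + 2.1j, -2 - 2.1j, -3.9. All Re(p)<0: Yes (stable)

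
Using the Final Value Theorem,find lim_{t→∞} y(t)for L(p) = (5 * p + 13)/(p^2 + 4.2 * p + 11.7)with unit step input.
FVT: lim_{t→∞} y(t) = lim_{p→0} p*Y(p) where Y(p) = L(p)/p.
= lim_{p→0} L(p) = L(0) = num(0)/den(0) = 13/11.7 = 1.111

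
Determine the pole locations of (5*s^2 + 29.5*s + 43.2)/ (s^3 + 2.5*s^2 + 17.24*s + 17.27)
Set denominator = 0: s^3 + 2.5*s^2 + 17.24*s + 17.27 = (s + 1.1)(s^2 + 1.4*s + 15.7) = 0 → Poles: -0.7 + 3.9j, -0.7 - 3.9j, -1.1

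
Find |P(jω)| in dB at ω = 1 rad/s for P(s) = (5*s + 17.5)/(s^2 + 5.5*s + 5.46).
Substitute s = j*1: P(j1) = 2.10504 - 1.47482j.
|P(j1)| = sqrt(Re² + Im²) = 2.57.
20*log₁₀(2.57) = 8.20 dB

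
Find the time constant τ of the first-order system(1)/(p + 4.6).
First-order system: τ = -1/pole. Pole = -4.6. τ = -1/(-4.6) = 0.2174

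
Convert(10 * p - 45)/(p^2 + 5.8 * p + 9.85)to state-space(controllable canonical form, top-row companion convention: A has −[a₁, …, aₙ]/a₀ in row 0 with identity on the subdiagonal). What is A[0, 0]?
Reachable canonical form for den = p^2 + 5.8*p + 9.85: top row of A = -[a₁,a₂,...,aₙ]/a₀, ones on the subdiagonal, zeros elsewhere.
A = [[-5.8, -9.85], [1, 0]].
A[0,0] = -5.8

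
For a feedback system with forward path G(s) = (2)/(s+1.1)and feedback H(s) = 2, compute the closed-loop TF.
Closed-loop T = G/(1+GH).
Numerator: G_num * H_den = 2.
Denominator: G_den * H_den + G_num * H_num = (s + 1.1) + (4) = s + 5.1.
T(s) = (2)/(s + 5.1)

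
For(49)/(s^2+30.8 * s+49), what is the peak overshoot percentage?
Standard form: ωn²/(s²+2ζωn·s+ωn²) → ωn = 7, ζ = 2.2.
ζ ≥ 1, so the response is non-oscillatory: peak overshoot = 0%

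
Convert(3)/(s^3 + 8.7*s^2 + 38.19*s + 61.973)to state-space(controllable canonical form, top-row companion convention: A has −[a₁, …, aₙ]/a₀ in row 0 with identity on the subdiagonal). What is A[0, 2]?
Reachable canonical form for den = s^3 + 8.7*s^2 + 38.19*s + 61.973: top row of A = -[a₁,a₂,...,aₙ]/a₀, ones on the subdiagonal, zeros elsewhere.
A = [[-8.7, -38.19, -61.973], [1, 0, 0], [0, 1, 0]].
A[0,2] = -61.973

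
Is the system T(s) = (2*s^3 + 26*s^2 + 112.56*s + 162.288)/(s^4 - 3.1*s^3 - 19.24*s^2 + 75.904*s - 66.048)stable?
Denominator: s^4 - 3.1*s^3 - 19.24*s^2 + 75.904*s - 66.048 = (s - 2)(s - 1.6)(s - 4.3)(s + 4.8). Poles: -4.8, 1.6, 2, 4.3. All Re(p)<0: No (unstable)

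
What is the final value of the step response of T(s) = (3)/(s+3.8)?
FVT: lim_{t→∞} y(t) = lim_{s→0} s*Y(s) where Y(s) = T(s)/s.
= lim_{s→0} T(s) = T(0) = num(0)/den(0) = 3/3.8 = 0.7895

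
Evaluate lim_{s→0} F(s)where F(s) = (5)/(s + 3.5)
DC gain = F(0) = num(0)/den(0) = 5/3.5 = 1.429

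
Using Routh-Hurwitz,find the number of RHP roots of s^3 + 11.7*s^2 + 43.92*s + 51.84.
Routh array:
s^3: [1, 43.92]; s^2: [11.7, 51.84]; s^1: [39.4892]; s^0: [51.84]
First column: [1, 11.7, 39.4892, 51.84]. Sign changes = RHP roots = 0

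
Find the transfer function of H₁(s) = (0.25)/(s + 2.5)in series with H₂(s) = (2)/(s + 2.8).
Series: H = H₁ · H₂ = (n₁·n₂)/(d₁·d₂).
Num: n₁·n₂ = 0.5. Den: d₁·d₂ = s^2 + 5.3*s + 7.
H(s) = (0.5)/(s^2 + 5.3*s + 7)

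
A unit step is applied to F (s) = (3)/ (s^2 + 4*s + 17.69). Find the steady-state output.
FVT: lim_{t→∞} y(t) = lim_{s→0} s*Y(s) where Y(s) = F(s)/s.
= lim_{s→0} F(s) = F(0) = num(0)/den(0) = 3/17.69 = 0.1696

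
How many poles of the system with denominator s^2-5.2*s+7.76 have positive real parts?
Poles: 2.6 + 1j, 2.6 - 1j. RHP poles (Re>0): 2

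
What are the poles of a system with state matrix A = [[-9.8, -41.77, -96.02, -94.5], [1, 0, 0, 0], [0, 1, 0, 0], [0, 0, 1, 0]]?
Eigenvalues solve det(λI - A) = 0.
Characteristic polynomial: λ^4 + 9.8*λ^3 + 41.77*λ^2 + 96.02*λ + 94.5 = 0.
Factor: (λ + 3.5)(λ + 2.7)(λ^2 + 3.6*λ + 10) = 0.
Roots: -1.8 + 2.6j, -1.8 - 2.6j, -2.7, -3.5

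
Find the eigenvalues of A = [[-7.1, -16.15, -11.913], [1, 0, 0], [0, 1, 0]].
Eigenvalues solve det(λI - A) = 0.
Characteristic polynomial: λ^3 + 7.1*λ^2 + 16.15*λ + 11.913 = 0.
Factor: (λ + 1.9)(λ + 3.3)(λ + 1.9) = 0.
Roots: -1.9, -1.9, -3.3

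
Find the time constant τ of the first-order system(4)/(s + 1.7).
First-order system: τ = -1/pole. Pole = -1.7. τ = -1/(-1.7) = 0.5882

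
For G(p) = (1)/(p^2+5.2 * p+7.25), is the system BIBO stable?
Denominator: p^2 + 5.2*p + 7.25. Poles: -2.6 + 0.7j, -2.6 - 0.7j. All Re(p)<0: Yes (stable)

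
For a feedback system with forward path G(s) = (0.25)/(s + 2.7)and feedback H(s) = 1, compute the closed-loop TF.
Closed-loop T = G/(1+GH).
Numerator: G_num * H_den = 0.25.
Denominator: G_den * H_den + G_num * H_num = (s + 2.7) + (0.25) = s + 2.95.
T(s) = (0.25)/(s + 2.95)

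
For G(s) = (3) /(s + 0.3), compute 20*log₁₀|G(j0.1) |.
Substitute s = j*0.1: G(j0.1) = 9 - 3j.
|G(j0.1)| = sqrt(Re² + Im²) = 9.487.
20*log₁₀(9.487) = 19.54 dB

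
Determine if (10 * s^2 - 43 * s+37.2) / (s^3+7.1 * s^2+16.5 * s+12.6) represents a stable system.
Denominator: s^3 + 7.1*s^2 + 16.5*s + 12.6 = (s + 2.1)(s + 2)(s + 3). Poles: -2, -2.1, -3. All Re(p)<0: Yes (stable)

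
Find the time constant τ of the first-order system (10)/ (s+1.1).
First-order system: τ = -1/pole. Pole = -1.1. τ = -1/(-1.1) = 0.9091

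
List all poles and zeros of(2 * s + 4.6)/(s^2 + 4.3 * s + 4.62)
Set denominator = 0: s^2 + 4.3*s + 4.62 = (s + 2.1)(s + 2.2) = 0 → Poles: -2.1, -2.2
Set numerator = 0: 2*s + 4.6 = 0 → Zeros: -2.3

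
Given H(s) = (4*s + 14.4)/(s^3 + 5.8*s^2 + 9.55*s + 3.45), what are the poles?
Set denominator = 0: s^3 + 5.8*s^2 + 9.55*s + 3.45 = (s + 2.3)(s + 0.5)(s + 3) = 0 → Poles: -0.5, -2.3, -3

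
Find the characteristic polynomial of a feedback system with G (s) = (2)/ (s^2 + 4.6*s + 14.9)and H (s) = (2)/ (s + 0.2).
Characteristic poly = G_den * H_den + G_num * H_num = (s^3 + 4.8*s^2 + 15.82*s + 2.98) + (4) = s^3 + 4.8*s^2 + 15.82*s + 6.98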